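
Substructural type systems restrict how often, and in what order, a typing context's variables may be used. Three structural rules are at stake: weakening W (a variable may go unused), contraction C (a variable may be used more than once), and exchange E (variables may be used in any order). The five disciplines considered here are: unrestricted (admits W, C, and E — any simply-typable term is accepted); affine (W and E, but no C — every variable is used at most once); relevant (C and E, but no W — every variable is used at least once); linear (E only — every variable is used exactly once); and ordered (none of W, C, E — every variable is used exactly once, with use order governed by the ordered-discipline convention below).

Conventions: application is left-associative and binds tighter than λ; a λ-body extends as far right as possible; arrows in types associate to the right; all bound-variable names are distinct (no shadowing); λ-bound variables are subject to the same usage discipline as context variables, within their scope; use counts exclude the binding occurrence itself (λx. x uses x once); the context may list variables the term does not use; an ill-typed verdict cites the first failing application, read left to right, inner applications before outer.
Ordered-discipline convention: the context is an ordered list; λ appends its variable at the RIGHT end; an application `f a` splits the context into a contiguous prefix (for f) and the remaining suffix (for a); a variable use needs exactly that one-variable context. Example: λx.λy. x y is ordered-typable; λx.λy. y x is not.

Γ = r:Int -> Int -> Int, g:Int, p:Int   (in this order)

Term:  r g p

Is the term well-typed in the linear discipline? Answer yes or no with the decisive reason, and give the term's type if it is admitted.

yes — r, g, p: one use apiece; term : Int
variable uses: r=1; g=1; p=1
order of uses: r, g, p
typing: the term checks, with type Int
all disciplines: ordered ✓ | linear ✓ | affine ✓ | relevant ✓ | unrestricted ✓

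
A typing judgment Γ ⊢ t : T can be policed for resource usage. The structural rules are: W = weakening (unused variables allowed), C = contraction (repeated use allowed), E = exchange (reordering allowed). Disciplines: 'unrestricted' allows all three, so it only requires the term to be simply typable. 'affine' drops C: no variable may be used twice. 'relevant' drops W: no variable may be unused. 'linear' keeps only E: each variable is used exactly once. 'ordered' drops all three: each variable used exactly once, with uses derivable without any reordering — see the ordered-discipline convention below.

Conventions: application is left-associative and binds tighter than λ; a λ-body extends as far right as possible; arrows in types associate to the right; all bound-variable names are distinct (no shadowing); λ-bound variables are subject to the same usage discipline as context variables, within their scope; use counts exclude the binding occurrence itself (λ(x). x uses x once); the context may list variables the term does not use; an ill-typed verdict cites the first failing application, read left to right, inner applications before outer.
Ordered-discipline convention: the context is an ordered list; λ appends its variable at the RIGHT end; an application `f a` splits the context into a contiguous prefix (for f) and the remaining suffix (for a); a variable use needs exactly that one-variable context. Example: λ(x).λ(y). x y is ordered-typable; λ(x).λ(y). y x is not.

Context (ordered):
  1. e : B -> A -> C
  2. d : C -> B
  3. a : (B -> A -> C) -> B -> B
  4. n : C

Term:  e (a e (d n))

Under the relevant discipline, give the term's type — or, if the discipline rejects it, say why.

term : A -> C
use counts: e ×2, d ×1, a ×1, n ×1
left-to-right use order: e, a, e, d, n
typing: well-typed — term : A -> C
all disciplines: ordered ✗ · linear ✗ · affine ✗ · relevant ✓ · unrestricted ✓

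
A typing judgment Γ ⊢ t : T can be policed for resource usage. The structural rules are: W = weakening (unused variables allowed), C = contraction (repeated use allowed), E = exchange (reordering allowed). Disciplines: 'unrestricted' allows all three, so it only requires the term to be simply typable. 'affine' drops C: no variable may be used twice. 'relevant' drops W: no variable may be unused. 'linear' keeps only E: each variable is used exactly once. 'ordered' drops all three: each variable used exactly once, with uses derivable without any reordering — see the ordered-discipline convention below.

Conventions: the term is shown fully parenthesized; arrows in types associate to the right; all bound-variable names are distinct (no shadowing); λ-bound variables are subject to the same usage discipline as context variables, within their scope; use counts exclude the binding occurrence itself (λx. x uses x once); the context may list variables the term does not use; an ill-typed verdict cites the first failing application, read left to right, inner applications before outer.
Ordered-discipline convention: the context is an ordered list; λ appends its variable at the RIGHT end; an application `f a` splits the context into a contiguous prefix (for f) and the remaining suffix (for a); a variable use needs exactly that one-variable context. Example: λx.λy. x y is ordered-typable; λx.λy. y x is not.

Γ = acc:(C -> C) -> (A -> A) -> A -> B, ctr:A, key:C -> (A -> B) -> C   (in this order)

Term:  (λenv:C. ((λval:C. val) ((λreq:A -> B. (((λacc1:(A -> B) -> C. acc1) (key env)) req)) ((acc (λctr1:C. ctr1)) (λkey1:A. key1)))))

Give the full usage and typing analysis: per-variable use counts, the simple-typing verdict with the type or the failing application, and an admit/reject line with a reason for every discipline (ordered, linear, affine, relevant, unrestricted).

counts: acc: 1, ctr: 0, key: 1, env [bound]: 1, val [bound]: 1, req [bound]: 1, acc1 [bound]: 1, ctr1 [bound]: 1, key1 [bound]: 1
use order (left to right): val, acc1, key, env, req, acc, ctr1, key1
typing: ✓ — C -> C
ordered ✗ (ctr never used (weakening))
linear ✗ (ctr never used (weakening))
affine ✓ (no duplicate uses among acc, ctr, key, env, val, req, acc1, ctr1, key1)
relevant ✗ (ctr never used (weakening))
unrestricted ✓ (type-checks (C -> C) and nothing is barred)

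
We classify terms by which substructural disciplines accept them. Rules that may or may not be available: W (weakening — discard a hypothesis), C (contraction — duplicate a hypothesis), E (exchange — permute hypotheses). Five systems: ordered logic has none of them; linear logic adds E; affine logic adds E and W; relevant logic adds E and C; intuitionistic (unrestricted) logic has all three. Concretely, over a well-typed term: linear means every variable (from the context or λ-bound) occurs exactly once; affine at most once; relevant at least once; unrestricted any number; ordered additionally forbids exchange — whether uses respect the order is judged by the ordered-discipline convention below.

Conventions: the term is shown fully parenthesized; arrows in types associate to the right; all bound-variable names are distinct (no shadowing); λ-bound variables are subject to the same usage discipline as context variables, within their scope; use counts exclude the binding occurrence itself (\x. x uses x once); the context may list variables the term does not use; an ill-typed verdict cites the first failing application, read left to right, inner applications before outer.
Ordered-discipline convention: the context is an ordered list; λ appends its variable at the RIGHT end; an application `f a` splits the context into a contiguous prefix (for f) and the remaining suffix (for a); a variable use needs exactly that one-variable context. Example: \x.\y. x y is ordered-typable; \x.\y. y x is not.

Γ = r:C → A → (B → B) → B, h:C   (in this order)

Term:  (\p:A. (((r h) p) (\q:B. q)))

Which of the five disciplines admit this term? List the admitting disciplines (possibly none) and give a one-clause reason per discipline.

admitted in: ordered, linear, affine, relevant, unrestricted
use counts: r: 1×, h: 1×, p (λ-bound): 1×, q (λ-bound): 1×
left-to-right use order: r, h, p, q
typing: the term checks, with type A → B
ordered ✓ (r, h, p, q once each; derivable with no W/C/E)
linear ✓ (r, h, p, q: one use apiece)
affine ✓ (no duplicate uses among r, h, p, q)
relevant ✓ (at least one use each (r, h, p, q))
unrestricted ✓ (type-checks (A → B) and nothing is barred)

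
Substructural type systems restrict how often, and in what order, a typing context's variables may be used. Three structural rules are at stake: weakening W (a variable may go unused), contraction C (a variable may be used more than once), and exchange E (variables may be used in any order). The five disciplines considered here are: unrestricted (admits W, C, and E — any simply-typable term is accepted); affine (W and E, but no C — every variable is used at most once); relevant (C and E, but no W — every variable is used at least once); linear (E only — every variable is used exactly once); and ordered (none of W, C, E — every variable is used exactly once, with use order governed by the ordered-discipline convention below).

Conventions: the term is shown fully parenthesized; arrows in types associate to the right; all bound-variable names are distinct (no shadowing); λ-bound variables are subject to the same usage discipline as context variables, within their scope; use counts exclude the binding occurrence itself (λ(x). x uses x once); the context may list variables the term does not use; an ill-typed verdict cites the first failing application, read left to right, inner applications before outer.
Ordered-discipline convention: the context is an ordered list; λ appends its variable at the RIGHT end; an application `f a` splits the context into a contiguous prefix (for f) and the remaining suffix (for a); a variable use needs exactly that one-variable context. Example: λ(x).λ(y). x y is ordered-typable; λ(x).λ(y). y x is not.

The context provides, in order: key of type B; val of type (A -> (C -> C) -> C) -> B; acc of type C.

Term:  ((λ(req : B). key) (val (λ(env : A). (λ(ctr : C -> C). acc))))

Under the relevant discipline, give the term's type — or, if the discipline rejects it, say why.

not well-typed under relevant — unused: req, env, ctr — weakening required
variable uses: key ×1; val ×1; acc ×1; req (λ-bound) ×0; env (λ-bound) ×0; ctr (λ-bound) ×0
use order (left to right): key, val, acc
typing: well-typed — term : B
per-discipline verdicts: ordered ✗; linear ✗; affine ✓; relevant ✗; unrestricted ✓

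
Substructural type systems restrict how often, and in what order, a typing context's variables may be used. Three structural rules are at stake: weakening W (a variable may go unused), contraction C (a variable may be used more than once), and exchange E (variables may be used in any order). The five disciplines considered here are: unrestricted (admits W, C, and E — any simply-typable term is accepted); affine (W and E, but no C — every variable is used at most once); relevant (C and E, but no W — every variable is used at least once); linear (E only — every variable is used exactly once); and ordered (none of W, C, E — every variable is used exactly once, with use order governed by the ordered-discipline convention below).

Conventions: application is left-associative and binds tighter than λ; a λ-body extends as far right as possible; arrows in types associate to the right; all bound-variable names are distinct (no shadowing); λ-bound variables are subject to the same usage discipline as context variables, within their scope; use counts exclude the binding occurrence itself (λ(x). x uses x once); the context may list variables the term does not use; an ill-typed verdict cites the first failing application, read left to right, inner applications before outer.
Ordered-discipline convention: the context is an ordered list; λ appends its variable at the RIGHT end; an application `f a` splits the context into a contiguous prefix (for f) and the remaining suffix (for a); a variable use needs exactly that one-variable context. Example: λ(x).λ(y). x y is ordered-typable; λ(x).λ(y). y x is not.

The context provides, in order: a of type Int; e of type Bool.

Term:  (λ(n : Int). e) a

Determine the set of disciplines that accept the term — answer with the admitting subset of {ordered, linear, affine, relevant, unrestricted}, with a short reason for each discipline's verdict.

admitted by: affine, unrestricted
use counts: a: 1; e: 1; n (bound): 0
order of uses: e, a
typing: the term checks, with type Bool
ordered ✗ (n left unused)
linear ✗ (n left unused)
affine ✓ (at most one use each (a, e, n))
relevant ✗ (n left unused)
unrestricted ✓ (simply typable at Bool; W, C, E all held)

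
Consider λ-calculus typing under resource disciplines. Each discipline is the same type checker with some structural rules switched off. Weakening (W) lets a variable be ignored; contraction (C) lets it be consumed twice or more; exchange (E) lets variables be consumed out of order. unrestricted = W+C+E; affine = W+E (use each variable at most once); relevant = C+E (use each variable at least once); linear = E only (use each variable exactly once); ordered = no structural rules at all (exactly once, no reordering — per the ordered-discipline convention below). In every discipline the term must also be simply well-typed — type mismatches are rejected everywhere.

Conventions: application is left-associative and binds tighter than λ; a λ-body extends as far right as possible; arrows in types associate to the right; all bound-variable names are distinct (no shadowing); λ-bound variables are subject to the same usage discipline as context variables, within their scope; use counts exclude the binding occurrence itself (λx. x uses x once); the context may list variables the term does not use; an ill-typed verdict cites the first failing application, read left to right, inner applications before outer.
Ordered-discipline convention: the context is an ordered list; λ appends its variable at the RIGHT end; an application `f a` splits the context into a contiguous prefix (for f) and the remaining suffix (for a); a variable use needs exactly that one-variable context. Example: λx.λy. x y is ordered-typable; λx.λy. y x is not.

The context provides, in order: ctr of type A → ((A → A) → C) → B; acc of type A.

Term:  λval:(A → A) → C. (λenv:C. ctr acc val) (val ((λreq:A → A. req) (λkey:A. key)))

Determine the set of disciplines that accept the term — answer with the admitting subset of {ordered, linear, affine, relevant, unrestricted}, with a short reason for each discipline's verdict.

admitting disciplines: unrestricted
counts: ctr: 1×; acc: 1×; val (bound): 2×; env (bound): 0×; req (bound): 1×; key (bound): 1×
order of uses: ctr, acc, val, val, req, key
typing: well-typed — term : ((A → A) → C) → B
ordered ✗ (uses contraction: val ×2; env left unused)
linear ✗ (uses contraction: val ×2; env left unused)
affine ✗ (uses contraction: val ×2)
relevant ✗ (env left unused)
unrestricted ✓ (type-checks (((A → A) → C) → B) and nothing is barred)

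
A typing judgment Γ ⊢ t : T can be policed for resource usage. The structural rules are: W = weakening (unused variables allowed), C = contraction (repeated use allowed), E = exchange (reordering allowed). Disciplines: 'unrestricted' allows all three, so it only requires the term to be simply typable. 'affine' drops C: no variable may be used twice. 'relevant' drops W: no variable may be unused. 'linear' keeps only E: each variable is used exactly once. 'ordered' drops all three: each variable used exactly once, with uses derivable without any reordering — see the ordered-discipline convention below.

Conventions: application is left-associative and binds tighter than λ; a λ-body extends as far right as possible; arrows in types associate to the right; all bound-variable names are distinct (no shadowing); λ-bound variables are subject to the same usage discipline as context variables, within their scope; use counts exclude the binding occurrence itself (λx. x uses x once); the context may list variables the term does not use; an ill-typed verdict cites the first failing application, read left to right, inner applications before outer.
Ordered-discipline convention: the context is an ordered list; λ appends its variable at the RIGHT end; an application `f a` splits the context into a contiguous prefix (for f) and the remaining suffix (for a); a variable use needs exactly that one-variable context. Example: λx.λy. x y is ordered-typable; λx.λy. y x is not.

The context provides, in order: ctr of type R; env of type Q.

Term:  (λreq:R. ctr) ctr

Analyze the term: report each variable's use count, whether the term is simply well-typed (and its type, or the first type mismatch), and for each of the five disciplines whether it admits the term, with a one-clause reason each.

counts: ctr: 2; env: 0; req [bound]: 0
left-to-right use order: ctr, ctr
typing: well-typed at R
ordered: ✗, needs contraction — ctr ×2; env, req left unused
linear: ✗, needs contraction — ctr ×2; env, req left unused
affine: ✗, needs contraction — ctr ×2
relevant: ✗, env, req left unused
unrestricted: ✓, simply typable at R; W, C, E all held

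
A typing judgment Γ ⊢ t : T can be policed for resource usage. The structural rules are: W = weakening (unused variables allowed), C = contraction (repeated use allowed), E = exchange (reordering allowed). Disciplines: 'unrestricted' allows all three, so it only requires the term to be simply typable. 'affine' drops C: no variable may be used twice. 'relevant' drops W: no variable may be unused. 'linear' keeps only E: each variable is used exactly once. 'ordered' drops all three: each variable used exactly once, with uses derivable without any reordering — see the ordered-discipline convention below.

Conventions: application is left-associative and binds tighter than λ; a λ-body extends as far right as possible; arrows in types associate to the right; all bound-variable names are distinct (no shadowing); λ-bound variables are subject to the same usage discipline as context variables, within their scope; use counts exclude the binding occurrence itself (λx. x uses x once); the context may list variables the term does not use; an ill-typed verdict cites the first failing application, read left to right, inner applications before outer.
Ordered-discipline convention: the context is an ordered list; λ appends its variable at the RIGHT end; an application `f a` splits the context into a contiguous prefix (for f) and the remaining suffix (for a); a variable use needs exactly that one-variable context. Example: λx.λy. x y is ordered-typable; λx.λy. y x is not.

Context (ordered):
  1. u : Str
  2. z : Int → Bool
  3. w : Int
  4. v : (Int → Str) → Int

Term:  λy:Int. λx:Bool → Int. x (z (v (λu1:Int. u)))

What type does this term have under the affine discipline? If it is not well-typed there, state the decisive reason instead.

term : Int → (Bool → Int) → Int
usage: u: 1×; z: 1×; w: 0×; v: 1×; y (bound): 0×; x (bound): 1×; u1 (bound): 0×
left-to-right use order: x, z, v, u
typing: the term checks, with type Int → (Bool → Int) → Int
per-discipline verdicts: ordered ✗ · linear ✗ · affine ✓ · relevant ✗ · unrestricted ✓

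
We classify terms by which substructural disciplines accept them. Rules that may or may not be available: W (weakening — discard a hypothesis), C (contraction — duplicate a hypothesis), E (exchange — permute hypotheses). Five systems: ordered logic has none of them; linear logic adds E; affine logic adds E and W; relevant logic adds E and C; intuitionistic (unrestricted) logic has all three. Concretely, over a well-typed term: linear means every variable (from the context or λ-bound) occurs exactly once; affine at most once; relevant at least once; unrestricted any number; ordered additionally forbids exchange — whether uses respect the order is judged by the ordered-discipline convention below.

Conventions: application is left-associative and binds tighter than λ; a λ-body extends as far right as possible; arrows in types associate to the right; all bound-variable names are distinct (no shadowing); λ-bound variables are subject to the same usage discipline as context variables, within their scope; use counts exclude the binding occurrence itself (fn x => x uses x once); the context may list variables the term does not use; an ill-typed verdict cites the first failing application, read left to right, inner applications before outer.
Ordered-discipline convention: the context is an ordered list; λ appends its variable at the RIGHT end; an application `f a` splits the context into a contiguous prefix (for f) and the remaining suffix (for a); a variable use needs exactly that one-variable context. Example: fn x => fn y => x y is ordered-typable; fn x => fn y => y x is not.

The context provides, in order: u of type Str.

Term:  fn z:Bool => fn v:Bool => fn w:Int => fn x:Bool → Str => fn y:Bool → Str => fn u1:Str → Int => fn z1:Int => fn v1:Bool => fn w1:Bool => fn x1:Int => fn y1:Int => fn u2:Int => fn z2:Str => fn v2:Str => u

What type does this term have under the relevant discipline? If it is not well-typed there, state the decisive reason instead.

not well-typed under relevant — z, v, w, x, y, u1, z1, v1, w1, x1, y1, u2, z2, v2 left unused
variable uses: u: 1, z [bound]: 0, v [bound]: 0, w [bound]: 0, x [bound]: 0, y [bound]: 0, u1 [bound]: 0, z1 [bound]: 0, v1 [bound]: 0, w1 [bound]: 0, x1 [bound]: 0, y1 [bound]: 0, u2 [bound]: 0, z2 [bound]: 0, v2 [bound]: 0
left-to-right use order: u
typing: the term checks, with type Bool → Bool → Int → (Bool → Str) → (Bool → Str) → (Str → Int) → Int → Bool → Bool → Int → Int → Int → Str → Str → Str
across the five disciplines: ordered ✗; linear ✗; affine ✓; relevant ✗; unrestricted ✓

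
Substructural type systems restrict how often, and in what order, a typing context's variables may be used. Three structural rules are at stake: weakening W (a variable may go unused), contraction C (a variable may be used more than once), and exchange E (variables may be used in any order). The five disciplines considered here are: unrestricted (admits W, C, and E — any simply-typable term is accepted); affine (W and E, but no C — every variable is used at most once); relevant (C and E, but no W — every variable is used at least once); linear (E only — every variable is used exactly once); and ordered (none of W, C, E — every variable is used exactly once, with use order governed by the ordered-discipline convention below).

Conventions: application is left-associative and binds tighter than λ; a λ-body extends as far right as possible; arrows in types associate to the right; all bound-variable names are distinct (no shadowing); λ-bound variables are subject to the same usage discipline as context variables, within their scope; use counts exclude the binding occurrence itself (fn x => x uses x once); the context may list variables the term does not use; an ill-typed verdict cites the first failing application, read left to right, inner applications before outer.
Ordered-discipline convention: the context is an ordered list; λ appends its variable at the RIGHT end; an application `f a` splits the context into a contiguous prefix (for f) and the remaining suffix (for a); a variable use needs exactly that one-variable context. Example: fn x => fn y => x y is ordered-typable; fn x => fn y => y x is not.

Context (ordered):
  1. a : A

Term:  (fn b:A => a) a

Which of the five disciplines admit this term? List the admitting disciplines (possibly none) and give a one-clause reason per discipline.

admitted by: unrestricted
usage: a=2; b (λ-bound)=0
use order (left to right): a, a
typing: well-typed — term : A
ordered: ✗ — repeated use of a ×2; b never used (weakening)
linear: ✗ — repeated use of a ×2; b never used (weakening)
affine: ✗ — repeated use of a ×2
relevant: ✗ — b never used (weakening)
unrestricted: ✓ — well-typed at A; no restrictions here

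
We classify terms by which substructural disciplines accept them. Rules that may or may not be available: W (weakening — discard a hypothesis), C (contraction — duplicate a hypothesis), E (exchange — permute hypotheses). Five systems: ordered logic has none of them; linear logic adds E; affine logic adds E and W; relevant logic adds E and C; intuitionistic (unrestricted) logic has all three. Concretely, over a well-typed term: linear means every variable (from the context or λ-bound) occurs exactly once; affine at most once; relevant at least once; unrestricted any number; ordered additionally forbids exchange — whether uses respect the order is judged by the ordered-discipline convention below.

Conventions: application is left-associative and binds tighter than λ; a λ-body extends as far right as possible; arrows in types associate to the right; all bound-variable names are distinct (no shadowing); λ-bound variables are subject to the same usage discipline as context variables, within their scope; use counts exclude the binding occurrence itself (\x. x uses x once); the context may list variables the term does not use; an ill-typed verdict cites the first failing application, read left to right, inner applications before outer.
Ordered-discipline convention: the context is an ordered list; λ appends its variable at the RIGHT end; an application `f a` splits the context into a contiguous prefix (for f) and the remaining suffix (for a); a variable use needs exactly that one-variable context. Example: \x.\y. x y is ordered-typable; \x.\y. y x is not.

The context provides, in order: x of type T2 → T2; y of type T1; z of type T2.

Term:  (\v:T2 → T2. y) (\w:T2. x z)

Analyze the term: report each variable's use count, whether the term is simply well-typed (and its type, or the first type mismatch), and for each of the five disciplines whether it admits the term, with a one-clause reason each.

counts: x=1, y=1, z=1, v (λ-bound)=0, w (λ-bound)=0
order of uses: y, x, z
typing: well-typed at T1
ordered: ✗, v, w never used (weakening)
linear: ✗, v, w never used (weakening)
affine: ✓, no duplicate uses among x, y, z, v, w
relevant: ✗, v, w never used (weakening)
unrestricted: ✓, simply typable at T1; W, C, E all held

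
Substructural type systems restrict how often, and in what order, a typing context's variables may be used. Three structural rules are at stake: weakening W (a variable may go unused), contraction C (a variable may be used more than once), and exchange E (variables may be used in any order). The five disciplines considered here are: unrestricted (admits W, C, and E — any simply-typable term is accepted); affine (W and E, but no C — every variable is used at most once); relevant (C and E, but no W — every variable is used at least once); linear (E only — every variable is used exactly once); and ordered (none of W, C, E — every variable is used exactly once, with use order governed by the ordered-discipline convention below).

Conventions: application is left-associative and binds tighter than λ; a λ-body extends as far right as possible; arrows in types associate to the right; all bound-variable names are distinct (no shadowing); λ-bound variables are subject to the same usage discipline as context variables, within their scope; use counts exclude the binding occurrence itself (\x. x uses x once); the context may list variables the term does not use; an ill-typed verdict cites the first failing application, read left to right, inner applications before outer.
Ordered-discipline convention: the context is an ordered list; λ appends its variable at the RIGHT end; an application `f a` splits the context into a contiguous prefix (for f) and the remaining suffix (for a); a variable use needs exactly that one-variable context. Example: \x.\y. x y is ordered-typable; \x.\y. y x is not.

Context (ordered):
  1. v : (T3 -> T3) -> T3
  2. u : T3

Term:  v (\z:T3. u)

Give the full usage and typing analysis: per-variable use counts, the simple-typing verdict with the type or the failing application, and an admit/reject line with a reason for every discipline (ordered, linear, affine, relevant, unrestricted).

usage: v: 1, u: 1, z (λ-bound): 0
uses in reading order: v, u
typing: well-typed at T3
ordered ✗ (needs weakening: z unused)
linear ✗ (needs weakening: z unused)
affine ✓ (at most one use each (v, u, z))
relevant ✗ (needs weakening: z unused)
unrestricted ✓ (typability at T3 is all that's needed)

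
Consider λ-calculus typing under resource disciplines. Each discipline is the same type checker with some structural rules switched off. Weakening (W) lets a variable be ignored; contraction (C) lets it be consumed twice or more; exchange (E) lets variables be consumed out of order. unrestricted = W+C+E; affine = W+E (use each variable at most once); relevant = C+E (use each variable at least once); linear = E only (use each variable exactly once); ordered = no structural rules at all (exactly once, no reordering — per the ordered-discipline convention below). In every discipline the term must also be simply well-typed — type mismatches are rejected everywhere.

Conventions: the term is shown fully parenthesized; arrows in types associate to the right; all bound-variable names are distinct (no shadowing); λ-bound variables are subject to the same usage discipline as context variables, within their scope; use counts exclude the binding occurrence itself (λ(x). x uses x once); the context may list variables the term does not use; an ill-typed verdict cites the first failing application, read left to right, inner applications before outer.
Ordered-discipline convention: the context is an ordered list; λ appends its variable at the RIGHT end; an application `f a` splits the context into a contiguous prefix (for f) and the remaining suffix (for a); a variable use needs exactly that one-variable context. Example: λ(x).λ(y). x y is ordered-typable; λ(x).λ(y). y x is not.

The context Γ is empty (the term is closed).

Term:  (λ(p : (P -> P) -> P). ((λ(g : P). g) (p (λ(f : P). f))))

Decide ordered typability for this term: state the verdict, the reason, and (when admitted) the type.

yes — single-use (p, g, f), ordered derivation ok; term : ((P -> P) -> P) -> P
usage: p [bound]: 1×; g [bound]: 1×; f [bound]: 1×
order of uses: g, p, f
typing: ✓ — ((P -> P) -> P) -> P
all disciplines: ordered ✓, linear ✓, affine ✓, relevant ✓, unrestricted ✓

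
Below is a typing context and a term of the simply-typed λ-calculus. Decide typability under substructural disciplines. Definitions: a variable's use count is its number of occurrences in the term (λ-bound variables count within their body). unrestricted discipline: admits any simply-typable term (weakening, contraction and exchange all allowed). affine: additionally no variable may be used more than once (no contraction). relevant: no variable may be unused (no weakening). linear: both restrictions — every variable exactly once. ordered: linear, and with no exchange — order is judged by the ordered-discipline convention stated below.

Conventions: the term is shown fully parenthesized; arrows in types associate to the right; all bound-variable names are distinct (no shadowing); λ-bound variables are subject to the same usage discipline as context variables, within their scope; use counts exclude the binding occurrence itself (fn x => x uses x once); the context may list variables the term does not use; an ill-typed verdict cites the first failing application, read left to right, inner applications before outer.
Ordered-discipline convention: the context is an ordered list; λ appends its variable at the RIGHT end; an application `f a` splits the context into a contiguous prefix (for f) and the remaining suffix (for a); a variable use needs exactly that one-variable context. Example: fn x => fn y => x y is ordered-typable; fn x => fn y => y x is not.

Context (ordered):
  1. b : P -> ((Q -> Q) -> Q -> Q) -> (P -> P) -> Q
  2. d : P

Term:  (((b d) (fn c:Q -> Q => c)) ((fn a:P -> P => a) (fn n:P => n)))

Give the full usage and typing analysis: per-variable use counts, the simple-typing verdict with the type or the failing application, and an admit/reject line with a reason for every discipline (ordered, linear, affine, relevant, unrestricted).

variable uses: b: 1, d: 1, c [bound]: 1, a [bound]: 1, n [bound]: 1
use order (left to right): b, d, c, a, n
typing: well-typed — term : Q
ordered ✓ (b, d, c, a, n once each; derivable with no W/C/E)
linear ✓ (b, d, c, a, n: one use apiece)
affine ✓ (b, d, c, a, n: no repeats, contraction unneeded)
relevant ✓ (none of b, d, c, a, n goes unused)
unrestricted ✓ (well-typed at Q; no restrictions here)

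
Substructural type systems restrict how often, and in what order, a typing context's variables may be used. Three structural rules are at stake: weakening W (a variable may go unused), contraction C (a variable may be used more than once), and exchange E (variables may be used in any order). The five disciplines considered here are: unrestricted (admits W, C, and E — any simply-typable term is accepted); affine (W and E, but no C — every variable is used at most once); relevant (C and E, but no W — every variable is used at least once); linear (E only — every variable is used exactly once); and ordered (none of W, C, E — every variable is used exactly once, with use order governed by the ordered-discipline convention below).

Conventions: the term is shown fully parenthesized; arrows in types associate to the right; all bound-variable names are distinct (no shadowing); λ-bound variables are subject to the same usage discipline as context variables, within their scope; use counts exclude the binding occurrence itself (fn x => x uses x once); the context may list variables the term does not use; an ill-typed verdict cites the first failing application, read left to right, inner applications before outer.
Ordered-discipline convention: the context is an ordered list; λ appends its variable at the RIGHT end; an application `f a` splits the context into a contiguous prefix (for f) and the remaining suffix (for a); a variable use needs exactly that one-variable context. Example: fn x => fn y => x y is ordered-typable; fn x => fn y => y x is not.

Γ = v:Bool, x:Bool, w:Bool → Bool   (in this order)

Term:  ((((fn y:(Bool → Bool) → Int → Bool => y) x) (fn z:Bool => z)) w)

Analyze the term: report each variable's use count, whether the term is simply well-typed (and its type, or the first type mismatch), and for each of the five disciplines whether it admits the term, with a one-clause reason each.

variable uses: v: 0, x: 1, w: 1, y [bound]: 1, z [bound]: 1
left-to-right use order: y, x, z, w
typing: ill-typed: an application expects (Bool → Bool) → Int → Bool but receives Bool
ordered: ✗ — a type mismatch blocks all five
linear: ✗ — the type mismatch rejects it
affine: ✗ — not simply typable
relevant: ✗ — fails simple typing
unrestricted: ✗ — a type mismatch blocks all five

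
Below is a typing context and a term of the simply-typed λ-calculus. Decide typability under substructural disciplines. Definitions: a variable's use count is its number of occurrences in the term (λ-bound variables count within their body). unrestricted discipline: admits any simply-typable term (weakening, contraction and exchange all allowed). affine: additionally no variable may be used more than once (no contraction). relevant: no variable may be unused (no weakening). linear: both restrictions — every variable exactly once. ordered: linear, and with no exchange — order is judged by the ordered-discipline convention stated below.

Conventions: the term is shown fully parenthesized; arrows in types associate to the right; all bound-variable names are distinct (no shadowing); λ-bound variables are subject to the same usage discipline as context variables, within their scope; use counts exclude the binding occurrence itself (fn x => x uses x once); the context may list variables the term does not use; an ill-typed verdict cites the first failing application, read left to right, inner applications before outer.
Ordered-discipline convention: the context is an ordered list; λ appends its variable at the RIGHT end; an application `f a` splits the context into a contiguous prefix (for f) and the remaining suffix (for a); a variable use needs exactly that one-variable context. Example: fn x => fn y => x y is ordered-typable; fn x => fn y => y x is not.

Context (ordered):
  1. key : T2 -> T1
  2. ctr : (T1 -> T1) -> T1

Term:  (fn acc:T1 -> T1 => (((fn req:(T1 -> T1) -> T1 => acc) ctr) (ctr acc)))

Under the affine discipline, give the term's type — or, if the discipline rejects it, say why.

not well-typed under affine — repeated use of ctr ×2, acc ×2
variable uses: key: 0×; ctr: 2×; acc [bound]: 2×; req [bound]: 0×
use order (left to right): acc, ctr, ctr, acc
typing: well-typed at (T1 -> T1) -> T1
summary: ordered ✗, linear ✗, affine ✗, relevant ✗, unrestricted ✓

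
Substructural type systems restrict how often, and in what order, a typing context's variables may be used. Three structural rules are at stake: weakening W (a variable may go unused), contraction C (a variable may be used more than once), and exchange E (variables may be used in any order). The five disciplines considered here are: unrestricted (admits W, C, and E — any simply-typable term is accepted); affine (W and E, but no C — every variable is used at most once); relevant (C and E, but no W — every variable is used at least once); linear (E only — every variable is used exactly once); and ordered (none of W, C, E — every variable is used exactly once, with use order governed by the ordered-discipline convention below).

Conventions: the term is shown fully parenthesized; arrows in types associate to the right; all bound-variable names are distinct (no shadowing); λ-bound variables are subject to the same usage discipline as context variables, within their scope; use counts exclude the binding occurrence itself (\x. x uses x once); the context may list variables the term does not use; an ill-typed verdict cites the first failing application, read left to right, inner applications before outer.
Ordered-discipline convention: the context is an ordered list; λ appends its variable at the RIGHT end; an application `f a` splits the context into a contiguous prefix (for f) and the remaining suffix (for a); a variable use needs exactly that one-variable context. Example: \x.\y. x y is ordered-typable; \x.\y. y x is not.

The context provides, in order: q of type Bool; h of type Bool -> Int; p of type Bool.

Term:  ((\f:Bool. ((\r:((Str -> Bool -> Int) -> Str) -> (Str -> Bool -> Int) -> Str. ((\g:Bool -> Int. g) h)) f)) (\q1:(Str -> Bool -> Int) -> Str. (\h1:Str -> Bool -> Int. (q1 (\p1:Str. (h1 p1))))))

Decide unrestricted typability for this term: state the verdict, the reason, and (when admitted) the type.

no — not simply typable
use counts: q=0, h=1, p=0, f (λ-bound)=1, r (λ-bound)=0, g (λ-bound)=1, q1 (λ-bound)=1, h1 (λ-bound)=1, p1 (λ-bound)=1
left-to-right use order: g, h, f, q1, h1, p1
typing: ill-typed: argument of type Bool where ((Str -> Bool -> Int) -> Str) -> (Str -> Bool -> Int) -> Str is required
all disciplines: ordered ✗, linear ✗, affine ✗, relevant ✗, unrestricted ✗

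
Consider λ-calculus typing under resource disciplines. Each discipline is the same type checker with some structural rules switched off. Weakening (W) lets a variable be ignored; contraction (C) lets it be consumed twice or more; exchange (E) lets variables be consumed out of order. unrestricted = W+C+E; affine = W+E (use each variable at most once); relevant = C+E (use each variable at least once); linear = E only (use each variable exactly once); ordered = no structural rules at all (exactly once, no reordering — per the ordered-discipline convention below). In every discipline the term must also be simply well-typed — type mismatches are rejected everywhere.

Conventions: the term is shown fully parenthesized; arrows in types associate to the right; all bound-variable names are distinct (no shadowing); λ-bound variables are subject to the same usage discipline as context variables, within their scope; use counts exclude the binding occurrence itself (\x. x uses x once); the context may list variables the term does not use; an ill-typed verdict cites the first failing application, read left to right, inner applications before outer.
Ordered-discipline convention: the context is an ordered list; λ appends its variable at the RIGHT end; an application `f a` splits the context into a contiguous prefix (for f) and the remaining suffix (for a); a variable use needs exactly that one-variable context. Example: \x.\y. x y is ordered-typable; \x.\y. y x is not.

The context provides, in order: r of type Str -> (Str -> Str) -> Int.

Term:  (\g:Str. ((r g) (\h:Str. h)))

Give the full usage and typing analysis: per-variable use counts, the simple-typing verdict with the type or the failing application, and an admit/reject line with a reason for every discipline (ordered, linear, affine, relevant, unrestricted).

use counts: r=1; g (bound)=1; h (bound)=1
left-to-right use order: r, g, h
typing: the term checks, with type Str -> Int
ordered: ✓ — r, g, h: once each, no exchange needed
linear: ✓ — exactly-once usage across r, g, h
affine: ✓ — no duplicate uses among r, g, h
relevant: ✓ — none of r, g, h goes unused
unrestricted: ✓ — typability at Str -> Int is all that's needed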